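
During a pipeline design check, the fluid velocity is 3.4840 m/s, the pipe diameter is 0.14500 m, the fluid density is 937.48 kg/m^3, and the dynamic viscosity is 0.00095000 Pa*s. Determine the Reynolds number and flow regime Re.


Step 1: Re = rho*vel*D/mu = 937.48*3.484*0.145/0.00095 = 4.9852e+05
Step 2: Re = 4.9852e+05 > 4000, so flow is turbulent.
Re = 4.9852e+05 (turbulent)


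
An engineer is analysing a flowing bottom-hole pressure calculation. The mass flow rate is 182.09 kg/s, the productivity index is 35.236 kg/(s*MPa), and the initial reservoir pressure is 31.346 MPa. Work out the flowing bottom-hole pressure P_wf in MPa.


P_wf = P_i - mdot / PI
P_wf = 31.346 - 182.09 / 35.236
P_wf = 26.178 MPa


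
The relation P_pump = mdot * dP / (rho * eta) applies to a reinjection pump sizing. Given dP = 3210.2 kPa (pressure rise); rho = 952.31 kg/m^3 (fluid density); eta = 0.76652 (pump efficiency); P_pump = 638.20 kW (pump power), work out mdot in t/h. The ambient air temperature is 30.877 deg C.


mdot = P_pump * rho * eta / dP
mdot = 638.20 * 952.31 * 0.76652 / 3210.2
mdot = 145.1198 kg/s
Convert: 145.1198 kg/s * 3.6 = 522.43 t/h
mdot = 522.43 t/h


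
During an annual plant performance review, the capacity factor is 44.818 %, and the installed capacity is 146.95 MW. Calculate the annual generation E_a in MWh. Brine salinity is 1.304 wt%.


E_a = CF / 100 * cap * 8760
E_a = 44.818 / 100 * 146.95 * 8760
E_a = 5.7693e+05 MWh


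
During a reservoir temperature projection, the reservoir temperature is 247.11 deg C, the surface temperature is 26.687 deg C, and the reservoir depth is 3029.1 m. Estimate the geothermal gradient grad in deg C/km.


grad = (T_res - T_surf) / d * 1000
grad = (247.11 - 26.687) / 3029.1 * 1000
grad = 72.768 deg C/km


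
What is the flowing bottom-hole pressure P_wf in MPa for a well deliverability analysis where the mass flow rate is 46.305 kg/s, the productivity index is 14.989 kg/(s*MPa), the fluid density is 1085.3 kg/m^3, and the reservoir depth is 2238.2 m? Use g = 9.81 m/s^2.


Step 1: P_i = rho*g*h/1e6 = 1085.3*9.81*2238.2/1e6 = 23.82965 MPa
Step 2: P_wf = P_i - mdot/PI = 23.82965 - 46.305/14.989 = 20.740 MPa
P_wf = 20.740 MPa


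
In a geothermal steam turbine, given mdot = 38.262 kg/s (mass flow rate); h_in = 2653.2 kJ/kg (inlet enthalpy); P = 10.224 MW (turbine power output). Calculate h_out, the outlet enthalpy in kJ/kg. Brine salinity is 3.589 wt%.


h_out = h_in - P * 1000 / mdot
h_out = 2653.2 - 10.224 * 1000 / 38.262
h_out = 2386.0 kJ/kg


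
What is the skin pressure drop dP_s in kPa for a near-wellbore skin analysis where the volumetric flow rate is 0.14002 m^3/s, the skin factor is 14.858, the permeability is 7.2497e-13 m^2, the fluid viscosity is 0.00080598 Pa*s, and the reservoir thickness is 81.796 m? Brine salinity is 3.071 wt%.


dP_s = S * q * mu / (2*pi*k*hr) / 1000
dP_s = 14.858 * 0.14002 * 0.00080598 / (2*pi*7.2497e-13*81.796) / 1000
dP_s = 4500.3 kPa


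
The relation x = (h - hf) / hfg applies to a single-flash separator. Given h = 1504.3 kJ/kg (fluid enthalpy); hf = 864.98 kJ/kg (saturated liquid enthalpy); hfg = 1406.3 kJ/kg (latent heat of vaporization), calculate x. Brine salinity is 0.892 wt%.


x = (h - hf) / hfg
x = (1504.3 - 864.98) / 1406.3
x = 0.45461


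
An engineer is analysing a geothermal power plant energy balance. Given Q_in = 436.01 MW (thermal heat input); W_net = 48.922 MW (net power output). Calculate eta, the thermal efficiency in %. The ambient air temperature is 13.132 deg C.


eta = W_net / Q_in * 100
eta = 48.922 / 436.01 * 100
eta = 11.220 %


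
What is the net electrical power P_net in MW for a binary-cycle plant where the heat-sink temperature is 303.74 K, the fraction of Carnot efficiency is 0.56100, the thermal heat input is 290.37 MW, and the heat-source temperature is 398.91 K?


Step 1: eta = (1 - Tc/Th)*f = (1 - 303.74/398.91)*0.561 = 0.1338406
Step 2: P_net = eta * Q_in = 0.1338406 * 290.37 = 38.863 MW
P_net = 38.863 MW


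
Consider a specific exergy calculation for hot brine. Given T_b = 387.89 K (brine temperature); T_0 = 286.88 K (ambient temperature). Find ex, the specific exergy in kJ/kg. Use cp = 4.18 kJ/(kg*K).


ex = cp * ((T_b - T_0) - T_0 * ln(T_b/T_0))
ex = 4.18 * ((387.89 - 286.88) - 286.88 * ln(387.89/286.88))
ex = 60.486 kJ/kg


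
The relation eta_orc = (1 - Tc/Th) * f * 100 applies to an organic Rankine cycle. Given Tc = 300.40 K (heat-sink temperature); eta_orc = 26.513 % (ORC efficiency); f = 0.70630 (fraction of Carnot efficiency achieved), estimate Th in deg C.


Th = Tc / (1 - (eta_orc/100)/f)
Th = 300.40 / (1 - (26.513/100)/0.70630)
Th = 480.9314 K
Convert to deg C: 480.9314 - 273.15 = 207.78 deg C
Th = 207.78 deg C


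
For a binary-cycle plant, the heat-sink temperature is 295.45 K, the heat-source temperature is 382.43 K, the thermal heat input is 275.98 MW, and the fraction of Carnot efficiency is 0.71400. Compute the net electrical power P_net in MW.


Step 1: eta = (1 - Tc/Th)*f = (1 - 295.45/382.43)*0.714 = 0.1623924
Step 2: P_net = eta * Q_in = 0.1623924 * 275.98 = 44.817 MW
P_net = 44.817 MW


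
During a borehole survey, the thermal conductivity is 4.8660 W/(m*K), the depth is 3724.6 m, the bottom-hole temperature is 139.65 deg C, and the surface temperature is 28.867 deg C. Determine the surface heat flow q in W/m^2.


Step 1: grad = (T_d - T_surf)/d * 1000 = (139.65 - 28.867)/3724.6 * 1000 = 29.74360 deg C/km
Step 2: q = k * grad / 1000 = 4.866 * 29.74360 / 1000 = 0.14473 W/m^2
q = 0.14473 W/m^2


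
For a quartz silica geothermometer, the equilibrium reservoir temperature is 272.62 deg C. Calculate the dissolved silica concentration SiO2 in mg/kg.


SiO2 = 10^(5.19 - 1309/(T_eq + 273.15))
SiO2 = 10^(5.19 - 1309/(272.62 + 273.15))
SiO2 = 618.80 mg/kg


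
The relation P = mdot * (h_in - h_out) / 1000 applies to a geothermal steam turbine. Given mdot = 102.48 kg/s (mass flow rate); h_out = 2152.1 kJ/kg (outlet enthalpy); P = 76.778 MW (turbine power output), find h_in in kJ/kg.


h_in = h_out + P * 1000 / mdot
h_in = 2152.1 + 76.778 * 1000 / 102.48
h_in = 2901.3 kJ/kg


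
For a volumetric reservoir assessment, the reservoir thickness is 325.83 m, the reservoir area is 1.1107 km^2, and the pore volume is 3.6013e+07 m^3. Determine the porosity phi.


phi = Vp / (A * 1e6 * hr)
phi = 3.6013e+07 / (1.1107 * 1e6 * 325.83)
phi = 0.099511


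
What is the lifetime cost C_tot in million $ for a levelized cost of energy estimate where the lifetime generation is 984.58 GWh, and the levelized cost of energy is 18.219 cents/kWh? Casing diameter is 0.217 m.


C_tot = LCOE / 100 * E_tot
C_tot = 18.219 / 100 * 984.58
C_tot = 179.38 million $


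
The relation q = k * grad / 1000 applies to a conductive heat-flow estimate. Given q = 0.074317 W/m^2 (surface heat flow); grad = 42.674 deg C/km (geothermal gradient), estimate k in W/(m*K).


k = q * 1000 / grad
k = 0.074317 * 1000 / 42.674
k = 1.7415 W/(m*K)


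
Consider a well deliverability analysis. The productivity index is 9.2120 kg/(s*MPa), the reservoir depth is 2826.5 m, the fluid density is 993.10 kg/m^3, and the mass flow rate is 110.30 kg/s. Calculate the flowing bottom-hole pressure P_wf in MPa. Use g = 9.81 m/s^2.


Step 1: P_i = rho*g*h/1e6 = 993.1*9.81*2826.5/1e6 = 27.53664 MPa
Step 2: P_wf = P_i - mdot/PI = 27.53664 - 110.3/9.212 = 15.563 MPa
P_wf = 15.563 MPa


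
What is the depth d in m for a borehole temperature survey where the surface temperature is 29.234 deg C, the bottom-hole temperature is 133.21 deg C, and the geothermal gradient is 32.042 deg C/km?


d = (T_d - T_surf) / grad * 1000
d = (133.21 - 29.234) / 32.042 * 1000
d = 3245.0 m


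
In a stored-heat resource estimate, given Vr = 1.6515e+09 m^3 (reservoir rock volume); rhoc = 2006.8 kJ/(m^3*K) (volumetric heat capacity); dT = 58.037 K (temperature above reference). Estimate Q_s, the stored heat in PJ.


Q_s = Vr * rhoc * dT / 1e12
Q_s = 1.6515e+09 * 2006.8 * 58.037 / 1e12
Q_s = 192.35 PJ


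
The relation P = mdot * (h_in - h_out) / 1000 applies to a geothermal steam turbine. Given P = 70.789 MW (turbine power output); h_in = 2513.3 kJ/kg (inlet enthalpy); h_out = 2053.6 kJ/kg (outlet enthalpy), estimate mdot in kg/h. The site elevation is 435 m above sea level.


mdot = P * 1000 / (h_in - h_out)
mdot = 70.789 * 1000 / (2513.3 - 2053.6)
mdot = 153.9896 kg/s
Convert: 153.9896 kg/s * 3600.0 = 5.5436e+05 kg/h
mdot = 5.5436e+05 kg/h


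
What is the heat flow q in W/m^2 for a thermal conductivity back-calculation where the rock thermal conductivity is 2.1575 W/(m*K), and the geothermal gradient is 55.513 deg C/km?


q = k * grad / 1000
q = 2.1575 * 55.513 / 1000
q = 0.11977 W/m^2


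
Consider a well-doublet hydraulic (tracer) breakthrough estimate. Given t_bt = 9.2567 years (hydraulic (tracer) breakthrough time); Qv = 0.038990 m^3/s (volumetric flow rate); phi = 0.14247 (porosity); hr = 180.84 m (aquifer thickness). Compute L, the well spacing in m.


L = sqrt(t_bt*365.25*86400*3*Qv / (pi*hr*phi))
L = sqrt(9.2567*365.25*86400*3*0.038990 / (pi*180.84*0.14247))
L = 649.73 m


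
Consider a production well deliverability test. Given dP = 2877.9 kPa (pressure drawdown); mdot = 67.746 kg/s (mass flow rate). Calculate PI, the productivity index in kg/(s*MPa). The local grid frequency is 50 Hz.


PI = mdot * 1000 / dP
PI = 67.746 * 1000 / 2877.9
PI = 23.540 kg/(s*MPa)


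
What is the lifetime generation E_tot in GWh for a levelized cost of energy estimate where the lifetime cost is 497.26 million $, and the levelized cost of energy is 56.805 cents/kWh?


E_tot = C_tot / LCOE * 100
E_tot = 497.26 / 56.805 * 100
E_tot = 875.38 GWh


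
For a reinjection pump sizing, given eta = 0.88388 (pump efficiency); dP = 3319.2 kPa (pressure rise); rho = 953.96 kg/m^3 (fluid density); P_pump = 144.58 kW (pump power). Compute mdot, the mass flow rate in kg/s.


mdot = P_pump * rho * eta / dP
mdot = 144.58 * 953.96 * 0.88388 / 3319.2
mdot = 36.728 kg/s


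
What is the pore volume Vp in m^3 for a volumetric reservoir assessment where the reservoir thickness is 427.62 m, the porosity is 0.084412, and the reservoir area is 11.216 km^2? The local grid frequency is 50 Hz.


Vp = A * 1e6 * hr * phi
Vp = 11.216 * 1e6 * 427.62 * 0.084412
Vp = 4.0486e+08 m^3


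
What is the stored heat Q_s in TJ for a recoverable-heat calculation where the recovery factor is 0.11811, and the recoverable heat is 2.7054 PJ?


Q_s = Q_rec / RF
Q_s = 2.7054 / 0.11811
Q_s = 22.90577 PJ
Convert: 22.90577 PJ * 1000.0 = 22906 TJ
Q_s = 22906 TJ


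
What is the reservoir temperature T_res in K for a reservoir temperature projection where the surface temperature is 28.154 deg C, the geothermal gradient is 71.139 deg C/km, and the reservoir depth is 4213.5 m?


T_res = T_surf + grad * d / 1000
T_res = 28.154 + 71.139 * 4213.5 / 1000
T_res = 327.8982 deg C
Convert to K: 327.8982 + 273.15 = 601.05 K
T_res = 601.05 K


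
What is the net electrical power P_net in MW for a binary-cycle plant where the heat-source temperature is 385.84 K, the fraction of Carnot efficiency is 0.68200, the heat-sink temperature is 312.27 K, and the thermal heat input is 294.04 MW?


Step 1: eta = (1 - Tc/Th)*f = (1 - 312.27/385.84)*0.682 = 0.1300403
Step 2: P_net = eta * Q_in = 0.1300403 * 294.04 = 38.237 MW
P_net = 38.237 MW


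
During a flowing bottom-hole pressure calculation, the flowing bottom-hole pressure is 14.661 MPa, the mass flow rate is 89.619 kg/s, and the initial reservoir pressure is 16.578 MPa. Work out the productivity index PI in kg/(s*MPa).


PI = mdot / (P_i - P_wf)
PI = 89.619 / (16.578 - 14.661)
PI = 46.750 kg/(s*MPa)


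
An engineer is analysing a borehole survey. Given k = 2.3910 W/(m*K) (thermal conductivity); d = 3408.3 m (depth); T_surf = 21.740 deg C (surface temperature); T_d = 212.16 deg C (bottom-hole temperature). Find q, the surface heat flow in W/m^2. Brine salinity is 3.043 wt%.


Step 1: grad = (T_d - T_surf)/d * 1000 = (212.16 - 21.74)/3408.3 * 1000 = 55.86950 deg C/km
Step 2: q = k * grad / 1000 = 2.391 * 55.86950 / 1000 = 0.13358 W/m^2
q = 0.13358 W/m^2


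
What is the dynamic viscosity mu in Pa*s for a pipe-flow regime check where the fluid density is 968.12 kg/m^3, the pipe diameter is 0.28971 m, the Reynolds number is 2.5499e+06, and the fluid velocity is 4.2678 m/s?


mu = rho * vel * D / Re
mu = 968.12 * 4.2678 * 0.28971 / 2.5499e+06
mu = 0.00046943 Pa*s


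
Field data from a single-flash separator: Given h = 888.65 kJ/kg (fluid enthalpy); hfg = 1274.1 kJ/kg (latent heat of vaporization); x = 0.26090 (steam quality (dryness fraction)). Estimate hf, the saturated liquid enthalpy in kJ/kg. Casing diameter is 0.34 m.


hf = h - x * hfg
hf = 888.65 - 0.26090 * 1274.1
hf = 556.24 kJ/kg


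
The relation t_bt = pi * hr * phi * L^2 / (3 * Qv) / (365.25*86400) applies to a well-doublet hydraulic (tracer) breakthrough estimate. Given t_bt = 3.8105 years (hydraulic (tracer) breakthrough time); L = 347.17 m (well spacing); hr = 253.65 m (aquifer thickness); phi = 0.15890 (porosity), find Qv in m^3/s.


Qv = pi*hr*phi*L^2 / (3*t_bt*365.25*86400)
Qv = pi*253.65*0.15890*347.17^2 / (3*3.8105*365.25*86400)
Qv = 0.042304 m^3/s


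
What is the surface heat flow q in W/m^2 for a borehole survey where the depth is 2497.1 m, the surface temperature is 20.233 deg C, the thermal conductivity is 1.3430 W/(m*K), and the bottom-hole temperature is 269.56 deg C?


Step 1: grad = (T_d - T_surf)/d * 1000 = (269.56 - 20.233)/2497.1 * 1000 = 99.84662 deg C/km
Step 2: q = k * grad / 1000 = 1.343 * 99.84662 / 1000 = 0.13409 W/m^2
q = 0.13409 W/m^2


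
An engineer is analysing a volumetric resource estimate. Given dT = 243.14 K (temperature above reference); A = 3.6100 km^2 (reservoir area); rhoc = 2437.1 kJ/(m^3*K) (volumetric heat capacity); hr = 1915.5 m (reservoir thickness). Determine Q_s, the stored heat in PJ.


Step 1: Vr = A*1e6*hr = 3.61*1e6*1915.5 = 6.914955e+09 m^3
Step 2: Q_s = Vr*rhoc*dT/1e12 = 6.914955e+09*2437.1*243.14/1e12 = 4097.5 PJ
Q_s = 4097.5 PJ


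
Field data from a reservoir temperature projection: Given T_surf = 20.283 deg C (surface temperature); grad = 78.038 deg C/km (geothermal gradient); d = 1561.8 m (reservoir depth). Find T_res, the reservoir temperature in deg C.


T_res = T_surf + grad * d / 1000
T_res = 20.283 + 78.038 * 1561.8 / 1000
T_res = 142.16 deg C


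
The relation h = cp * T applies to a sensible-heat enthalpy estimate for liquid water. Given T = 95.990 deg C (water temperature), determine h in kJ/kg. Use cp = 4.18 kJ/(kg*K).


h = cp * T
h = 4.18 * 95.990
h = 401.24 kJ/kg


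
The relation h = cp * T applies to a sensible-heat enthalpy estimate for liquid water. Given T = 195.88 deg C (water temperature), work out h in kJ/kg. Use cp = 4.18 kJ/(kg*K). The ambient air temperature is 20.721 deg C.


h = cp * T
h = 4.18 * 195.88
h = 818.78 kJ/kg


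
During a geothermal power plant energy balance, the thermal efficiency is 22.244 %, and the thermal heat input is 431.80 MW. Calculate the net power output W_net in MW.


W_net = eta / 100 * Q_in
W_net = 22.244 / 100 * 431.80
W_net = 96.050 MW


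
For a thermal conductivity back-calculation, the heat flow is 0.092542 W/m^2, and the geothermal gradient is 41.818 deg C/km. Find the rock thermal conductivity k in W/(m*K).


k = q / (grad / 1000)
k = 0.092542 / (41.818 / 1000)
k = 2.2130 W/(m*K)


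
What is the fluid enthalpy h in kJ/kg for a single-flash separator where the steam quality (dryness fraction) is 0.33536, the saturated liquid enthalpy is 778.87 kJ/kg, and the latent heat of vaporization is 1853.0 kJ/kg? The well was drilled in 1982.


h = hf + x * hfg
h = 778.87 + 0.33536 * 1853.0
h = 1400.3 kJ/kg


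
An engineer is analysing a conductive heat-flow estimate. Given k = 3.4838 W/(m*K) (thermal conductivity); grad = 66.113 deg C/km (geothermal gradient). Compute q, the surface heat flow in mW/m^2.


q = k * grad / 1000
q = 3.4838 * 66.113 / 1000
q = 0.2303245 W/m^2
Convert: 0.2303245 W/m^2 * 1000.0 = 230.32 mW/m^2
q = 230.32 mW/m^2


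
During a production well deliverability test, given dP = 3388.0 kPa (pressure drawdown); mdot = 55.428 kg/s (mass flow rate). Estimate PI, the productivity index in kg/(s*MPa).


PI = mdot * 1000 / dP
PI = 55.428 * 1000 / 3388.0
PI = 16.360 kg/(s*MPa)


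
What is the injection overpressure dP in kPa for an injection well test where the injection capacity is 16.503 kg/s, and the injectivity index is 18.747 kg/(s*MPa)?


dP = mdot * 1000 / II
dP = 16.503 * 1000 / 18.747
dP = 880.30 kPa


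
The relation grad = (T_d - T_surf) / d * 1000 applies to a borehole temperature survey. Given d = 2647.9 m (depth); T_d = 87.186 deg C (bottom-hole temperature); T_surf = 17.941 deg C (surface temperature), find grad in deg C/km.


grad = (T_d - T_surf) / d * 1000
grad = (87.186 - 17.941) / 2647.9 * 1000
grad = 26.151 deg C/km


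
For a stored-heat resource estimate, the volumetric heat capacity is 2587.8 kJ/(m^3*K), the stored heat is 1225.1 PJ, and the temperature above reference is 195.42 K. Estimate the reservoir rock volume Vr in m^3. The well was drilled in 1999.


Vr = Q_s * 1e12 / (rhoc * dT)
Vr = 1225.1 * 1e12 / (2587.8 * 195.42)
Vr = 2.4225e+09 m^3


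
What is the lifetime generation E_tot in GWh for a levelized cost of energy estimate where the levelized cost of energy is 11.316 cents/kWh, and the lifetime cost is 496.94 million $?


E_tot = C_tot / LCOE * 100
E_tot = 496.94 / 11.316 * 100
E_tot = 4391.5 GWh


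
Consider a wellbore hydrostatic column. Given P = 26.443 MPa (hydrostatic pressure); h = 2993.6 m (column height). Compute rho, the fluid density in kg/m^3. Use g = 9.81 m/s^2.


rho = P * 1e6 / (g * h)
rho = 26.443 * 1e6 / (9.81 * 2993.6)
rho = 900.43 kg/m^3


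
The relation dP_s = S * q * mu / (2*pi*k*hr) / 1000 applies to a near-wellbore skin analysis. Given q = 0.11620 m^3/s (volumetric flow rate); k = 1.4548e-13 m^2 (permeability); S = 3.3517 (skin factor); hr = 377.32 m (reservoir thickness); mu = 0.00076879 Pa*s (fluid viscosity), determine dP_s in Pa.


dP_s = S * q * mu / (2*pi*k*hr) / 1000
dP_s = 3.3517 * 0.11620 * 0.00076879 / (2*pi*1.4548e-13*377.32) / 1000
dP_s = 868.1325 kPa
Convert: 868.1325 kPa * 1000.0 = 8.6813e+05 Pa
dP_s = 8.6813e+05 Pa


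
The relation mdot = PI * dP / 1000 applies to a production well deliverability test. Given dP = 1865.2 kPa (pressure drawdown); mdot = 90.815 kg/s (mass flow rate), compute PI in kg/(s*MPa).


PI = mdot * 1000 / dP
PI = 90.815 * 1000 / 1865.2
PI = 48.689 kg/(s*MPa)


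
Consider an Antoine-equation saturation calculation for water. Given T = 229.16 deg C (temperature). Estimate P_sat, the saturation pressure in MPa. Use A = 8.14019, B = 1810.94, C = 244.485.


P_sat = 10^(A - B/(C + T)) / 760 * 0.101325
P_sat = 10^(8.14019 - 1810.94/(244.485 + 229.16)) / 760 * 0.101325
P_sat = 2.7649 MPa


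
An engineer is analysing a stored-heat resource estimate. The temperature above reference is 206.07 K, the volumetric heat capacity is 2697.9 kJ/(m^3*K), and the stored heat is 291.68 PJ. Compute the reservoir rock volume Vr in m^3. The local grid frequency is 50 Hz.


Vr = Q_s * 1e12 / (rhoc * dT)
Vr = 291.68 * 1e12 / (2697.9 * 206.07)
Vr = 5.2465e+08 m^3


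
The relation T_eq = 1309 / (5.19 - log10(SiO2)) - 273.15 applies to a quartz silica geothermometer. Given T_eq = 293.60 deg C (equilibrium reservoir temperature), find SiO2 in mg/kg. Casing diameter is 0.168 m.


SiO2 = 10^(5.19 - 1309/(T_eq + 273.15))
SiO2 = 10^(5.19 - 1309/(293.60 + 273.15))
SiO2 = 759.17 mg/kg


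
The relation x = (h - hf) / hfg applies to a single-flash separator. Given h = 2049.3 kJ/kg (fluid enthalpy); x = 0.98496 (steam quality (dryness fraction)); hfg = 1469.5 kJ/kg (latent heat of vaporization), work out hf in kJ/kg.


hf = h - x * hfg
hf = 2049.3 - 0.98496 * 1469.5
hf = 601.90 kJ/kg


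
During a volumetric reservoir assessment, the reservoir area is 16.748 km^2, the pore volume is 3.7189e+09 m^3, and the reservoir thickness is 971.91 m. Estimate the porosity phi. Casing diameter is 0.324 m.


phi = Vp / (A * 1e6 * hr)
phi = 3.7189e+09 / (16.748 * 1e6 * 971.91)
phi = 0.22847


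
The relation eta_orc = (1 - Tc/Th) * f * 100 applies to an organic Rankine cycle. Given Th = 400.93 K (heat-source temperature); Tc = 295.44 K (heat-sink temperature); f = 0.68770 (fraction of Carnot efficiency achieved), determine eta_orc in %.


eta_orc = (1 - Tc/Th) * f * 100
eta_orc = (1 - 295.44/400.93) * 0.68770 * 100
eta_orc = 18.094 %


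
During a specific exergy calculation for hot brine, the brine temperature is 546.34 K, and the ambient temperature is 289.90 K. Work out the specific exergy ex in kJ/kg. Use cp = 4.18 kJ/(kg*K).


ex = cp * ((T_b - T_0) - T_0 * ln(T_b/T_0))
ex = 4.18 * ((546.34 - 289.90) - 289.90 * ln(546.34/289.90))
ex = 304.01 kJ/kg


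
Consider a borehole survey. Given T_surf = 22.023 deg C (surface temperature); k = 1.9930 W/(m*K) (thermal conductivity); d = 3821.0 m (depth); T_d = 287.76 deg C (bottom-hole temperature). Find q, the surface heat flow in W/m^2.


Step 1: grad = (T_d - T_surf)/d * 1000 = (287.76 - 22.023)/3821.0 * 1000 = 69.54645 deg C/km
Step 2: q = k * grad / 1000 = 1.993 * 69.54645 / 1000 = 0.13861 W/m^2
q = 0.13861 W/m^2


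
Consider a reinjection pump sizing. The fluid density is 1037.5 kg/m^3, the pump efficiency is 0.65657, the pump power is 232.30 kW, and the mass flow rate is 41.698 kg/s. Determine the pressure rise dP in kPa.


dP = P_pump * rho * eta / mdot
dP = 232.30 * 1037.5 * 0.65657 / 41.698
dP = 3794.9 kPa


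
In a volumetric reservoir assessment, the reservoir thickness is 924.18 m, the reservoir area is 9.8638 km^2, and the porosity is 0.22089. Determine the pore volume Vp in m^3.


Vp = A * 1e6 * hr * phi
Vp = 9.8638 * 1e6 * 924.18 * 0.22089
Vp = 2.0136e+09 m^3


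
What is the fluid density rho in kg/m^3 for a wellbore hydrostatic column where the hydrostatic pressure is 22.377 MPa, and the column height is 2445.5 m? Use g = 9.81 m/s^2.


rho = P * 1e6 / (g * h)
rho = 22.377 * 1e6 / (9.81 * 2445.5)
rho = 932.75 kg/m^3


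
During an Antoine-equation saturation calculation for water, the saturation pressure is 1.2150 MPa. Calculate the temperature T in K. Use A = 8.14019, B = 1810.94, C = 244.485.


T = B / (A - log10(P_sat * 760 / 0.101325)) - C
T = 1810.94 / (8.14019 - log10(1.2150 * 760 / 0.101325)) - 244.485
T = 188.7007 deg C
Convert to K: 188.7007 + 273.15 = 461.85 K
T = 461.85 K


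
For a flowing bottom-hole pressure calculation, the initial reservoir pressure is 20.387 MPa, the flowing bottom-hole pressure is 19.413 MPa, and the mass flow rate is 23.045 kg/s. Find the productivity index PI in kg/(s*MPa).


PI = mdot / (P_i - P_wf)
PI = 23.045 / (20.387 - 19.413)
PI = 23.660 kg/(s*MPa)


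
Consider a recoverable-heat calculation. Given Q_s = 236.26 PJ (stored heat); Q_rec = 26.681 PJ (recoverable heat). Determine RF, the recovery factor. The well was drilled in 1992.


RF = Q_rec / Q_s
RF = 26.681 / 236.26
RF = 0.11293


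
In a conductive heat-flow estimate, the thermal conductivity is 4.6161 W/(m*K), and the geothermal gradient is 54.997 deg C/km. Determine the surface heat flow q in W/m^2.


q = k * grad / 1000
q = 4.6161 * 54.997 / 1000
q = 0.25387 W/m^2


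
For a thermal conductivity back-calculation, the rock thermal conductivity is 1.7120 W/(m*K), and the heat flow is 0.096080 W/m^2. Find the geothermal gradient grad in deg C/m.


grad = q / k * 1000
grad = 0.096080 / 1.7120 * 1000
grad = 56.12150 deg C/km
Convert: 56.12150 deg C/km * 0.001 = 0.056121 deg C/m
grad = 0.056121 deg C/m


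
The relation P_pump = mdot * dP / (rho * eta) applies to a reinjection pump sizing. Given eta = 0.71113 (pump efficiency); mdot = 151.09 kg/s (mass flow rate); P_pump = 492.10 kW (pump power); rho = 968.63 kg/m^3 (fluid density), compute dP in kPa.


dP = P_pump * rho * eta / mdot
dP = 492.10 * 968.63 * 0.71113 / 151.09
dP = 2243.5 kPa


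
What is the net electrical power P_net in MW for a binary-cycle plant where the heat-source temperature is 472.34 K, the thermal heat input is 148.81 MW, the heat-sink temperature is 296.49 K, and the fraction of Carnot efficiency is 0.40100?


Step 1: eta = (1 - Tc/Th)*f = (1 - 296.49/472.34)*0.401 = 0.1492904
Step 2: P_net = eta * Q_in = 0.1492904 * 148.81 = 22.216 MW
P_net = 22.216 MW


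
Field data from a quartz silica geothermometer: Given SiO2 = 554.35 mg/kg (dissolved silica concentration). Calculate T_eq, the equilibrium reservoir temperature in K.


T_eq = 1309 / (5.19 - log10(SiO2)) - 273.15
T_eq = 1309 / (5.19 - log10(554.35)) - 273.15
T_eq = 261.9622 deg C
Convert to K: 261.9622 + 273.15 = 535.11 K
T_eq = 535.11 K


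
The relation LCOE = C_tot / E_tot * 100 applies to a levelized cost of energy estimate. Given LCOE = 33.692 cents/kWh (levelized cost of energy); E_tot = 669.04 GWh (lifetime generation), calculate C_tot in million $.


C_tot = LCOE / 100 * E_tot
C_tot = 33.692 / 100 * 669.04
C_tot = 225.41 million $


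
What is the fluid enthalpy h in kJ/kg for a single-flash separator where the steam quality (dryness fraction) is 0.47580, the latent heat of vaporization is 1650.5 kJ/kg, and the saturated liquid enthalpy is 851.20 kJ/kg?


h = hf + x * hfg
h = 851.20 + 0.47580 * 1650.5
h = 1636.5 kJ/kg


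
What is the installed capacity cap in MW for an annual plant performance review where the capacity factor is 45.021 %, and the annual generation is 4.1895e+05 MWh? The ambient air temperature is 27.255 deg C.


cap = E_a / (CF/100 * 8760)
cap = 4.1895e+05 / (45.021/100 * 8760)
cap = 106.23 MW


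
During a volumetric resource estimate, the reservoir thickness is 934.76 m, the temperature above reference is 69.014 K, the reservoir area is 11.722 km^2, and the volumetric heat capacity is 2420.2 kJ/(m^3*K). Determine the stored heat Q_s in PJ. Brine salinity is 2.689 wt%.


Step 1: Vr = A*1e6*hr = 11.722*1e6*934.76 = 1.095726e+10 m^3
Step 2: Q_s = Vr*rhoc*dT/1e12 = 1.095726e+10*2420.2*69.014/1e12 = 1830.2 PJ
Q_s = 1830.2 PJ


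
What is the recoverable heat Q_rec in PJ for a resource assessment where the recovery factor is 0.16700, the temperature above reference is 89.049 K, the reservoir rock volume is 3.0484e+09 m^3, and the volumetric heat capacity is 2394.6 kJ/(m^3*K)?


Step 1: Q_s = Vr*rhoc*dT/1e12 = 3.0484e+09*2394.6*89.049/1e12 = 650.0309 PJ
Step 2: Q_rec = Q_s * RF = 650.0309 * 0.167 = 108.56 PJ
Q_rec = 108.56 PJ


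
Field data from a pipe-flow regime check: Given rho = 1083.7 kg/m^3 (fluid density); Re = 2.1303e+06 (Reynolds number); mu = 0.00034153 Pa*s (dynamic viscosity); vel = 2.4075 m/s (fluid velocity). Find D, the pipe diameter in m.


D = Re * mu / (rho * vel)
D = 2.1303e+06 * 0.00034153 / (1083.7 * 2.4075)
D = 0.27887 m


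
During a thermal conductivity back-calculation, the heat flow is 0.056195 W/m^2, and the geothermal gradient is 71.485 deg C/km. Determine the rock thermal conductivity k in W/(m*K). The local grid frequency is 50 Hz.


k = q / (grad / 1000)
k = 0.056195 / (71.485 / 1000)
k = 0.78611 W/(m*K)


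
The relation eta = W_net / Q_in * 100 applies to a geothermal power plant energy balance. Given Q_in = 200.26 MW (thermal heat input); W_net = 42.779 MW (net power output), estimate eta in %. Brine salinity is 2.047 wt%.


eta = W_net / Q_in * 100
eta = 42.779 / 200.26 * 100
eta = 21.362 %


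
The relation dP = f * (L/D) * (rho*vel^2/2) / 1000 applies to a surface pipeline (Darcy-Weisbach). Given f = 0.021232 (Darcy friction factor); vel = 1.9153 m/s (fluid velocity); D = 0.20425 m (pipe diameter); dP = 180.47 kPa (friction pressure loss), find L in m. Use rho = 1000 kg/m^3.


L = dP*1000*D / (f*rho*vel^2/2)
L = 180.47*1000*0.20425 / (0.021232*1000*1.9153^2/2)
L = 946.53 m


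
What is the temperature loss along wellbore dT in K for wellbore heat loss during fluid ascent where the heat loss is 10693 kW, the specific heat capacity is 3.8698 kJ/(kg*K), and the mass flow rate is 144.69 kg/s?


dT = Q_loss / (mdot * cp)
dT = 10693 / (144.69 * 3.8698)
dT = 19.097 K


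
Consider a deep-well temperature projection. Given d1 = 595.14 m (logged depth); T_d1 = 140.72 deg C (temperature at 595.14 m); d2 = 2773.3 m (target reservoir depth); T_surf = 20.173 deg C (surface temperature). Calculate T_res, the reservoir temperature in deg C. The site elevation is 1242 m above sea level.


Step 1: grad = (T_d1 - T_surf)/d1 * 1000 = (140.72 - 20.173)/595.14 * 1000 = 202.5523 deg C/km
Step 2: T_res = T_surf + grad*d2/1000 = 20.173 + 202.5523*2773.3/1000 = 581.91 deg C
T_res = 581.91 deg C


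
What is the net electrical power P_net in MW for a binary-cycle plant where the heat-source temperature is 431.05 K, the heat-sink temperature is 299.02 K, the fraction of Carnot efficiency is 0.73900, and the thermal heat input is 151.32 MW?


Step 1: eta = (1 - Tc/Th)*f = (1 - 299.02/431.05)*0.739 = 0.2263546
Step 2: P_net = eta * Q_in = 0.2263546 * 151.32 = 34.252 MW
P_net = 34.252 MW


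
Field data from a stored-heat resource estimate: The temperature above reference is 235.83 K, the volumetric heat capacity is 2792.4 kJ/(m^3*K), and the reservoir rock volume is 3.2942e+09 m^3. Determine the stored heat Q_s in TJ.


Q_s = Vr * rhoc * dT / 1e12
Q_s = 3.2942e+09 * 2792.4 * 235.83 / 1e12
Q_s = 2169.335 PJ
Convert: 2169.335 PJ * 1000.0 = 2.1693e+06 TJ
Q_s = 2.1693e+06 TJ


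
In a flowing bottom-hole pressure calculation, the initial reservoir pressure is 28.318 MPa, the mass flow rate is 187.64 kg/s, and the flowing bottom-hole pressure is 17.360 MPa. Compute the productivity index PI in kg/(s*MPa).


PI = mdot / (P_i - P_wf)
PI = 187.64 / (28.318 - 17.360)
PI = 17.124 kg/(s*MPa)


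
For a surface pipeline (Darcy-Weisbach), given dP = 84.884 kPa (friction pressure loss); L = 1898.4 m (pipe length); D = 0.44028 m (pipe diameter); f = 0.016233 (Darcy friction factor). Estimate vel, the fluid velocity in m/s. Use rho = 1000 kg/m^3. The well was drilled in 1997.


vel = sqrt(dP*1000*2*D / (f*L*rho))
vel = sqrt(84.884*1000*2*0.44028 / (0.016233*1898.4*1000))
vel = 1.5574 m/s


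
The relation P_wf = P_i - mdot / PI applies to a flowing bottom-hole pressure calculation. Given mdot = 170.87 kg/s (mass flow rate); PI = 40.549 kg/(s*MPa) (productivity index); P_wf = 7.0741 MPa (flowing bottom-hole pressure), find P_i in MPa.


P_i = P_wf + mdot / PI
P_i = 7.0741 + 170.87 / 40.549
P_i = 11.288 MPa


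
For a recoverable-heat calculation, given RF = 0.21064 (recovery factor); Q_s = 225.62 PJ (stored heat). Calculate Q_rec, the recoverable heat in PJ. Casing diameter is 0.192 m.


Q_rec = Q_s * RF
Q_rec = 225.62 * 0.21064
Q_rec = 47.525 PJ


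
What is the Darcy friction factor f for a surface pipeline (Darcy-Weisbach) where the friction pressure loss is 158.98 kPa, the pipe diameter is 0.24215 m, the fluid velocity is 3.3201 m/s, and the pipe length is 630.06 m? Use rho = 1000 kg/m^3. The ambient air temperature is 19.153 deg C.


f = dP*1000 / ((L/D)*(rho*vel^2/2))
f = 158.98*1000 / ((630.06/0.24215)*(1000*3.3201^2/2))
f = 0.011086


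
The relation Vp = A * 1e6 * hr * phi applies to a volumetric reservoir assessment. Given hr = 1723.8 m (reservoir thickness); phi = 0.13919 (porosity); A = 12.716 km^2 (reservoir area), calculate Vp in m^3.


Vp = A * 1e6 * hr * phi
Vp = 12.716 * 1e6 * 1723.8 * 0.13919
Vp = 3.0510e+09 m^3


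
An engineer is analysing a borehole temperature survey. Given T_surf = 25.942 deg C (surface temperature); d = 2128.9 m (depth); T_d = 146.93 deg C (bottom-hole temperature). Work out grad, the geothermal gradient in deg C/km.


grad = (T_d - T_surf) / d * 1000
grad = (146.93 - 25.942) / 2128.9 * 1000
grad = 56.831 deg C/km


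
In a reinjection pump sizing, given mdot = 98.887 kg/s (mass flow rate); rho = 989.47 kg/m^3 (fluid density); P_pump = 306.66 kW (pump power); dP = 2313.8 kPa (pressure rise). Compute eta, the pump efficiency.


eta = mdot * dP / (rho * P_pump)
eta = 98.887 * 2313.8 / (989.47 * 306.66)
eta = 0.75406


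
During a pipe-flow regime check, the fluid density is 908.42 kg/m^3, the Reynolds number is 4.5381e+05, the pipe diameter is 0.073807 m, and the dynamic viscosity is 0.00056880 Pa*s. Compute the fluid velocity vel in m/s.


vel = Re * mu / (rho * D)
vel = 4.5381e+05 * 0.00056880 / (908.42 * 0.073807)
vel = 3.8499 m/s


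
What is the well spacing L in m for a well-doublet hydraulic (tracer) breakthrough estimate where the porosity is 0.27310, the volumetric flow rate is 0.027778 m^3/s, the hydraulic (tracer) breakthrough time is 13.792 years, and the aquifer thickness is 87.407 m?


L = sqrt(t_bt*365.25*86400*3*Qv / (pi*hr*phi))
L = sqrt(13.792*365.25*86400*3*0.027778 / (pi*87.407*0.27310))
L = 695.45 m


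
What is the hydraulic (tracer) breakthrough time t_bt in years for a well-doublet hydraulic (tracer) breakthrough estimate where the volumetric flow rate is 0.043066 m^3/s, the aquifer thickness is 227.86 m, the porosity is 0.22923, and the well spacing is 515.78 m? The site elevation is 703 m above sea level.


t_bt = pi * hr * phi * L^2 / (3 * Qv) / (365.25*86400)
t_bt = pi * 227.86 * 0.22923 * 515.78^2 / (3 * 0.043066) / (365.25*86400)
t_bt = 10.707 years


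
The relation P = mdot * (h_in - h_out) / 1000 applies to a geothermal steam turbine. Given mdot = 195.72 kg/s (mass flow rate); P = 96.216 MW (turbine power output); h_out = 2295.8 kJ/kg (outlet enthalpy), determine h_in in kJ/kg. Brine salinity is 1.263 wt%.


h_in = h_out + P * 1000 / mdot
h_in = 2295.8 + 96.216 * 1000 / 195.72
h_in = 2787.4 kJ/kg


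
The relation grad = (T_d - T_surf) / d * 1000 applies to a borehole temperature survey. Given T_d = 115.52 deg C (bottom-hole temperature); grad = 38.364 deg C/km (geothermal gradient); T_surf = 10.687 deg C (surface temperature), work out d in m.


d = (T_d - T_surf) / grad * 1000
d = (115.52 - 10.687) / 38.364 * 1000
d = 2732.6 m


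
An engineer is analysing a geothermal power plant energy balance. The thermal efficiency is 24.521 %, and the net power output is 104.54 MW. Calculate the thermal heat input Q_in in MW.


Q_in = W_net / (eta / 100)
Q_in = 104.54 / (24.521 / 100)
Q_in = 426.33 MW


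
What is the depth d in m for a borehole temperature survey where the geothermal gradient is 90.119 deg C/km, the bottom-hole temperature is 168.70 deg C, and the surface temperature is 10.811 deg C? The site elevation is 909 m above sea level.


d = (T_d - T_surf) / grad * 1000
d = (168.70 - 10.811) / 90.119 * 1000
d = 1752.0 m


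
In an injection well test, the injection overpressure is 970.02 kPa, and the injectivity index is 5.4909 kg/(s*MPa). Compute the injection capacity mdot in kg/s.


mdot = II * dP / 1000
mdot = 5.4909 * 970.02 / 1000
mdot = 5.3263 kg/s


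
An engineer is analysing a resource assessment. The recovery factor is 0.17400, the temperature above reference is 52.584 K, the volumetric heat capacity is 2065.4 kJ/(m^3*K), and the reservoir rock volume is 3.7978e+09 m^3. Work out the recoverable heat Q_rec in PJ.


Step 1: Q_s = Vr*rhoc*dT/1e12 = 3.7978e+09*2065.4*52.584/1e12 = 412.4676 PJ
Step 2: Q_rec = Q_s * RF = 412.4676 * 0.174 = 71.769 PJ
Q_rec = 71.769 PJ


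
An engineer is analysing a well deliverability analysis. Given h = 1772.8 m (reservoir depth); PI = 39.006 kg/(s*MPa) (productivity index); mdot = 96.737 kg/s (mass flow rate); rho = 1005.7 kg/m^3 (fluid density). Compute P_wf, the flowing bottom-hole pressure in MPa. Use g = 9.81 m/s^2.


Step 1: P_i = rho*g*h/1e6 = 1005.7*9.81*1772.8/1e6 = 17.49030 MPa
Step 2: P_wf = P_i - mdot/PI = 17.49030 - 96.737/39.006 = 15.010 MPa
P_wf = 15.010 MPa


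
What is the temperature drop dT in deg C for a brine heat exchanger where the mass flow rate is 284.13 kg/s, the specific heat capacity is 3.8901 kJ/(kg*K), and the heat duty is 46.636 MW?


dT = Q * 1000 / (mdot * cp)
dT = 46.636 * 1000 / (284.13 * 3.8901)
dT = 42.19329 K
Convert (temperature difference, 1 K = 1 deg C): 42.19329 K = 42.19329 deg C
dT = 42.193 deg C


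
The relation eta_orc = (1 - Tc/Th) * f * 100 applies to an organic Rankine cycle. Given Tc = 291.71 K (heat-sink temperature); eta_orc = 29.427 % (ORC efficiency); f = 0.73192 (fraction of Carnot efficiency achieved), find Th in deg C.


Th = Tc / (1 - (eta_orc/100)/f)
Th = 291.71 / (1 - (29.427/100)/0.73192)
Th = 487.8519 K
Convert to deg C: 487.8519 - 273.15 = 214.70 deg C
Th = 214.70 deg C


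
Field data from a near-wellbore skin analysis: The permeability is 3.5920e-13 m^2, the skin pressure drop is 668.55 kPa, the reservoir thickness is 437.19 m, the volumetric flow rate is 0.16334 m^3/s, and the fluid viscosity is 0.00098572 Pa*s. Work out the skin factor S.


S = dP_s * 1000 * 2*pi*k*hr / (q*mu)
S = 668.55 * 1000 * 2*pi*3.5920e-13*437.19 / (0.16334*0.00098572)
S = 4.0971


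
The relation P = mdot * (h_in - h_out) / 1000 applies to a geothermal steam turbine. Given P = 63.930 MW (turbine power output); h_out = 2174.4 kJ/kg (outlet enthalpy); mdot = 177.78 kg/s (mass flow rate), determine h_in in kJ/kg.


h_in = h_out + P * 1000 / mdot
h_in = 2174.4 + 63.930 * 1000 / 177.78
h_in = 2534.0 kJ/kg


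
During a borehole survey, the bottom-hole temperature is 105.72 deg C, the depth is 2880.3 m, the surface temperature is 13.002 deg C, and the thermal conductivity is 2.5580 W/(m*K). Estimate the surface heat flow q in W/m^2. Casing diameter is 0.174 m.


Step 1: grad = (T_d - T_surf)/d * 1000 = (105.72 - 13.002)/2880.3 * 1000 = 32.19040 deg C/km
Step 2: q = k * grad / 1000 = 2.558 * 32.19040 / 1000 = 0.082343 W/m^2
q = 0.082343 W/m^2


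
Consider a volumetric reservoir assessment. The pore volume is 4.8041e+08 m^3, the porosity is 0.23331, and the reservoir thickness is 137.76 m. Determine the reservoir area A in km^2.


A = Vp / (1e6 * hr * phi)
A = 4.8041e+08 / (1e6 * 137.76 * 0.23331)
A = 14.947 km^2


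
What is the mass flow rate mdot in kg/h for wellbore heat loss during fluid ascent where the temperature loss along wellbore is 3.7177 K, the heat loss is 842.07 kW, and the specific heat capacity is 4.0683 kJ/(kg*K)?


mdot = Q_loss / (cp * dT)
mdot = 842.07 / (4.0683 * 3.7177)
mdot = 55.67508 kg/s
Convert: 55.67508 kg/s * 3600.0 = 2.0043e+05 kg/h
mdot = 2.0043e+05 kg/h


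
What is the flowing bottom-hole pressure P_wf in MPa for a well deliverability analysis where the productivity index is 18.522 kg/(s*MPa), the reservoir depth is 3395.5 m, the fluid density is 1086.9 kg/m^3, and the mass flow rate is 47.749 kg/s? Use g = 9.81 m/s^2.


Step 1: P_i = rho*g*h/1e6 = 1086.9*9.81*3395.5/1e6 = 36.20448 MPa
Step 2: P_wf = P_i - mdot/PI = 36.20448 - 47.749/18.522 = 33.627 MPa
P_wf = 33.627 MPa


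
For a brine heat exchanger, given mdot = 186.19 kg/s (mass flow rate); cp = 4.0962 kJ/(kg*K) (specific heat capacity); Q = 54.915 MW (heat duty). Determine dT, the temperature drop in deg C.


dT = Q * 1000 / (mdot * cp)
dT = 54.915 * 1000 / (186.19 * 4.0962)
dT = 72.00348 K
Convert (temperature difference, 1 K = 1 deg C): 72.00348 K = 72.00348 deg C
dT = 72.003 deg C


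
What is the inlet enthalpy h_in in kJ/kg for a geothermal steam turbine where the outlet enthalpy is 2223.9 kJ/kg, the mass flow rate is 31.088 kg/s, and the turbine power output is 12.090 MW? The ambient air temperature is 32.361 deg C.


h_in = h_out + P * 1000 / mdot
h_in = 2223.9 + 12.090 * 1000 / 31.088
h_in = 2612.8 kJ/kg


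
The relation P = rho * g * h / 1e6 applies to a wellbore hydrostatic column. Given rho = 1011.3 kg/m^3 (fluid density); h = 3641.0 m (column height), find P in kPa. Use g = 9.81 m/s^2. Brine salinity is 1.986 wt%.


P = rho * g * h / 1e6
P = 1011.3 * 9.81 * 3641.0 / 1e6
P = 36.12183 MPa
Convert: 36.12183 MPa * 1000.0 = 36122 kPa
P = 36122 kPa
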